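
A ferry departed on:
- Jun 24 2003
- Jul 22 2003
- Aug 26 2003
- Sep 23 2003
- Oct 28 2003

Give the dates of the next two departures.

Nov 25 2003, Dec 23 2003

These are Tuesdays at 28- or 35-day spacing (28, 35, 28, 35).
The pattern: 4th Tuesday of the month.
4th Tuesday of November 2003: Nov 25 2003.
4th Tuesday of December 2003: Dec 23 2003.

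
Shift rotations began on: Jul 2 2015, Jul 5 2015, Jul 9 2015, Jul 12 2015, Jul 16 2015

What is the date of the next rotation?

Jul 19 2015

The gap pattern 3, 4, 3, 4 repeats every 2 events.
These are the Thursdays and Sundays of each week.
The following Sunday is Jul 19 2015.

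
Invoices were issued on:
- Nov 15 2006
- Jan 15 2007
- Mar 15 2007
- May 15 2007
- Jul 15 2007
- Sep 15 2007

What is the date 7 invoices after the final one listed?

Nov 15 2008

Each date is the 15th; the gaps (61, 59, 61, 61, 62) track the month lengths.
The rule is the 15th of every 2 months.
November 2007: Nov 15 2007.
Next: January 2008 → Jan 15 2008.
March 2008: Mar 15 2008.
Next: May 2008 → May 15 2008.
Next: July 2008 → Jul 15 2008.
September 2008: Sep 15 2008.
Next: November 2008 → Nov 15 2008.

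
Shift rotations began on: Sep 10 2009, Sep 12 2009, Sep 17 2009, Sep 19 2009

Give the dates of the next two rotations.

The gap pattern 2, 5, 2 repeats every 2 events.
These are the Thursdays and Saturdays of each week.
Next Thursday: Sep 24 2009.
The following Saturday is Sep 26 2009.

Sep 24 2009, Sep 26 2009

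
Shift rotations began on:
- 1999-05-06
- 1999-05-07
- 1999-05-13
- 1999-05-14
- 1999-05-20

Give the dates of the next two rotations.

Every event lands on a Thursday or Friday (gaps cycle 1, 6, 1, 6).
So the schedule is: every Thursday and Friday.
Next Friday: 1999-05-21.
The following Thursday is 1999-05-27.

1999-05-21, 1999-05-27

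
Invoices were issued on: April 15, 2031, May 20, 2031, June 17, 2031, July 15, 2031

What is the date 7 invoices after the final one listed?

Gaps: 35, 28, 28 days — a mix of 28 and 35. Every date is a Tuesday.
Each is the 3rd Tuesday of its month.
3rd Tuesday of August 2031: August 19, 2031.
3rd Tuesday of September 2031: September 16, 2031.
3rd Tuesday of October 2031: October 21, 2031.
3rd Tuesday of November 2031: November 18, 2031.
December 2031 — 3rd Tuesday is December 16, 2031.
3rd Tuesday of January 2032: January 20, 2032.
February 2032 — 3rd Tuesday is February 17, 2032.

February 17, 2032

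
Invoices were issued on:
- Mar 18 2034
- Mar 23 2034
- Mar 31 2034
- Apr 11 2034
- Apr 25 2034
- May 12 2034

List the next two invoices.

The spacing grows by 3 each time: 5, 8, 11, 14, 17 days.
Next gap: 20 days. May 12 2034 + 20 days = Jun 1 2034.
Next gap: 23 days. Jun 1 2034 + 23 days = Jun 24 2034.

Jun 1 2034, Jun 24 2034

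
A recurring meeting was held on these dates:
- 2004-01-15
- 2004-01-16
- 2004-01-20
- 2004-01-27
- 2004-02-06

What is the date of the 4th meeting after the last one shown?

2004-04-16

Intervals are 1, 4, 7, 10 days — an arithmetic progression with common difference 3.
Next gap: 13 days. 2004-02-06 + 13 days = 2004-02-19.
Next gap: 16 days. 2004-02-19 + 16 days = 2004-03-06.
Next gap: 19 days. 2004-03-06 + 19 days = 2004-03-25.
Next gap: 22 days. 2004-03-25 + 22 days = 2004-04-16.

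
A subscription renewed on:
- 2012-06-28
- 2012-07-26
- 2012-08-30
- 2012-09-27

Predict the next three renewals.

These are Thursdays with 28, 35, 28-day gaps.
Each is the final Thursday of its month — 2012-08-30 is past the 28th, so '4th Thursday' doesn't fit.
October 2012 ends with Thursday 2012-10-25.
November 2012 ends with Thursday 2012-11-29.
December 2012 ends with Thursday 2012-12-27.

2012-10-25, 2012-11-29, 2012-12-27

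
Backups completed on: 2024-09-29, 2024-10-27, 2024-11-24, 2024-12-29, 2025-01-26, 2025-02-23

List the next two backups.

These are Sundays with 28, 28, 35, 28, 28-day gaps.
Each is the final Sunday of its month — 2024-09-29 is past the 28th, so '4th Sunday' doesn't fit.
March 2025 ends with Sunday 2025-03-30.
Last Sunday of April 2025: 2025-04-27.

2025-03-30, 2025-04-27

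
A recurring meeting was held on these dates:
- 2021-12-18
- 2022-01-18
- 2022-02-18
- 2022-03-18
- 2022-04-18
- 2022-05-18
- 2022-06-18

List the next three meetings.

2022-07-18, 2022-08-18, 2022-09-18

Each date is the 18th; the gaps (31, 31, 28, 31, 30, 31) track the month lengths.
The rule is the 18th of each month.
July 2022: 2022-07-18.
Next: August 2022 → 2022-08-18.
September 2022: 2022-09-18.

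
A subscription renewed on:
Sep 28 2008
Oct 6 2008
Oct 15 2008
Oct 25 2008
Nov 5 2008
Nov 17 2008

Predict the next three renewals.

Nov 30 2008, Dec 14 2008, Dec 29 2008

Gaps: 8, 9, 10, 11, 12 days — each gap is 1 larger than the previous one.
Next gap: 13 days. Nov 17 2008 + 13 days = Nov 30 2008.
Next gap: 14 days. Nov 30 2008 + 14 days = Dec 14 2008.
Next gap: 15 days. Dec 14 2008 + 15 days = Dec 29 2008.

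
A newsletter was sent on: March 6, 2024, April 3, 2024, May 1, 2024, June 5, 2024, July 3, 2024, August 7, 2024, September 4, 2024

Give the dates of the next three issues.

These are Wednesdays at 28- or 35-day spacing (28, 28, 35, 28, 35, 28).
The pattern: 1st Wednesday of the month.
1st Wednesday of October 2024: October 2, 2024.
November 2024 — 1st Wednesday is November 6, 2024.
1st Wednesday of December 2024: December 4, 2024.

October 2, 2024; November 6, 2024; December 4, 2024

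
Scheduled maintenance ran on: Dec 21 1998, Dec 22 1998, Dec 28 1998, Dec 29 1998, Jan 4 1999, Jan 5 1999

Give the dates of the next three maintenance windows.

Jan 11 1999, Jan 12 1999, Jan 18 1999

The gap pattern 1, 6, 1, 6, 1 repeats every 2 events.
These are the Mondays and Tuesdays of each week.
The following Monday is Jan 11 1999.
Next Tuesday: Jan 12 1999.
The following Monday is Jan 18 1999.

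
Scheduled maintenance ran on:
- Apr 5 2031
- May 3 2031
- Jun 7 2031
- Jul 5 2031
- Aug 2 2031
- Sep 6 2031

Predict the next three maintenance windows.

Oct 4 2031, Nov 1 2031, Dec 6 2031

Gaps: 28, 35, 28, 28, 35 days — a mix of 28 and 35. Every date is a Saturday.
Each is the 1st Saturday of its month.
1st Saturday of October 2031: Oct 4 2031.
1st Saturday of November 2031: Nov 1 2031.
1st Saturday of December 2031: Dec 6 2031.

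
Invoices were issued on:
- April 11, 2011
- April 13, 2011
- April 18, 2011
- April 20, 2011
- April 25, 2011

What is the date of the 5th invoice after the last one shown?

The gap pattern 2, 5, 2, 5 repeats every 2 events.
These are the Mondays and Wednesdays of each week.
The following Wednesday is April 27, 2011.
Next Monday: May 2, 2011.
The following Wednesday is May 4, 2011.
Next Monday: May 9, 2011.
Next Wednesday: May 11, 2011.

May 11, 2011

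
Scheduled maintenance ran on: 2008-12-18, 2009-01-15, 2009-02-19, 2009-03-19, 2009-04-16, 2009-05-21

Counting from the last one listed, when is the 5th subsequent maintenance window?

2009-10-15

These are Thursdays at 28- or 35-day spacing (28, 35, 28, 28, 35).
The pattern: 3rd Thursday of the month.
June 2009 — 3rd Thursday is 2009-06-18.
July 2009 — 3rd Thursday is 2009-07-16.
3rd Thursday of August 2009: 2009-08-20.
September 2009 — 3rd Thursday is 2009-09-17.
October 2009 — 3rd Thursday is 2009-10-15.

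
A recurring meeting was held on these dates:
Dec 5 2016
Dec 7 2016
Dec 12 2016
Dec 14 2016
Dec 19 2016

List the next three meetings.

Every event lands on a Monday or Wednesday (gaps cycle 2, 5, 2, 5).
So the schedule is: every Monday and Wednesday.
Next Wednesday: Dec 21 2016.
The following Monday is Dec 26 2016.
Next Wednesday: Dec 28 2016.

Dec 21 2016, Dec 26 2016, Dec 28 2016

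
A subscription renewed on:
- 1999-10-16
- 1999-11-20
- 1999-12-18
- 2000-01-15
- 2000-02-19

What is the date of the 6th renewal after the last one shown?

2000-08-19

These are Saturdays at 28- or 35-day spacing (35, 28, 28, 35).
The pattern: 3rd Saturday of the month.
March 2000 — 3rd Saturday is 2000-03-18.
3rd Saturday of April 2000: 2000-04-15.
3rd Saturday of May 2000: 2000-05-20.
3rd Saturday of June 2000: 2000-06-17.
3rd Saturday of July 2000: 2000-07-15.
3rd Saturday of August 2000: 2000-08-19.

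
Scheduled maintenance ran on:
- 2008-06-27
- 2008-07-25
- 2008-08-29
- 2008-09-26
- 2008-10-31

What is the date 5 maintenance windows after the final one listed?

These are Fridays with 28, 35, 28, 35-day gaps.
Each is the final Friday of its month — 2008-08-29 is past the 28th, so '4th Friday' doesn't fit.
November 2008 ends with Friday 2008-11-28.
December 2008 ends with Friday 2008-12-26.
January 2009 ends with Friday 2009-01-30.
Last Friday of February 2009: 2009-02-27.
March 2009 ends with Friday 2009-03-27.

2009-03-27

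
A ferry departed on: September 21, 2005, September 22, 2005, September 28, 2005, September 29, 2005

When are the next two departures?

October 5, 2005; October 6, 2005

Every event lands on a Wednesday or Thursday (gaps cycle 1, 6, 1).
So the schedule is: every Wednesday and Thursday.
The following Wednesday is October 5, 2005.
Next Thursday: October 6, 2005.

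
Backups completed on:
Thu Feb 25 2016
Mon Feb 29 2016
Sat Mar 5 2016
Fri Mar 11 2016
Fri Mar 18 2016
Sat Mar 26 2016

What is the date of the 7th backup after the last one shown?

The spacing grows by 1 each time: 4, 5, 6, 7, 8 days.
Next gap: 9 days. Sat Mar 26 2016 + 9 days = Mon Apr 4 2016.
Next gap: 10 days. Mon Apr 4 2016 + 10 days = Thu Apr 14 2016.
Next gap: 11 days. Thu Apr 14 2016 + 11 days = Mon Apr 25 2016.
Next gap: 12 days. Mon Apr 25 2016 + 12 days = Sat May 7 2016.
Next gap: 13 days. Sat May 7 2016 + 13 days = Fri May 20 2016.
Next gap: 14 days. Fri May 20 2016 + 14 days = Fri Jun 3 2016.
Next gap: 15 days. Fri Jun 3 2016 + 15 days = Sat Jun 18 2016.

Sat Jun 18 2016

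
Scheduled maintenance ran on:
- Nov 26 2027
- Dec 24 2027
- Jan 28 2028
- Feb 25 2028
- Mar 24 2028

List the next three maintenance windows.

Apr 28 2028, May 26 2028, Jun 23 2028

These are Fridays at 28- or 35-day spacing (28, 35, 28, 28).
The pattern: 4th Friday of the month.
April 2028 — 4th Friday is Apr 28 2028.
May 2028 — 4th Friday is May 26 2028.
June 2028 — 4th Friday is Jun 23 2028.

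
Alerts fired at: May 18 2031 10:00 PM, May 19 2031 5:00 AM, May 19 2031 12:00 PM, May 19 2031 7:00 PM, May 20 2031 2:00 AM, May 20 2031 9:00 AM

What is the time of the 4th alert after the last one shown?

Gaps: 7, 7, 7, 7, 7 hours — each event is 7 hours after the previous one.
May 20 2031 9:00 AM + 7 h = May 20 2031 4:00 PM.
May 20 2031 4:00 PM + 7 h = May 20 2031 11:00 PM.
May 20 2031 11:00 PM + 7 h = May 21 2031 6:00 AM.
May 21 2031 6:00 AM + 7 h = May 21 2031 1:00 PM.

May 21 2031 1:00 PM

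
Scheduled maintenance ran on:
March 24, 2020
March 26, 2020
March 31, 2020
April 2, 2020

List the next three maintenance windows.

April 7, 2020; April 9, 2020; April 14, 2020

Gaps: 2, 5, 2 days — not constant, but cyclic with period 2.
The events fall on every Tuesday and Thursday.
Next Tuesday: April 7, 2020.
Next Thursday: April 9, 2020.
Next Tuesday: April 14, 2020.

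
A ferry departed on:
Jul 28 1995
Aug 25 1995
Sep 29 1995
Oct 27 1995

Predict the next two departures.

These are Fridays with 28, 35, 28-day gaps.
Each is the final Friday of its month — Sep 29 1995 is past the 28th, so '4th Friday' doesn't fit.
November 1995 ends with Friday Nov 24 1995.
Last Friday of December 1995: Dec 29 1995.

Nov 24 1995, Dec 29 1995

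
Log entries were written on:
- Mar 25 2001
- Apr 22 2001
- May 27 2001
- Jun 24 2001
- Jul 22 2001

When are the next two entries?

Aug 26 2001, Sep 23 2001

These are Sundays at 28- or 35-day spacing (28, 35, 28, 28).
The pattern: 4th Sunday of the month.
4th Sunday of August 2001: Aug 26 2001.
4th Sunday of September 2001: Sep 23 2001.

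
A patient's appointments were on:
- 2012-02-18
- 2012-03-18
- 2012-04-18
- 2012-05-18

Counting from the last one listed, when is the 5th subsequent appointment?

The day-of-month is always 18 (29, 31, 30 days between events).
So this recurs on the 18th of each month.
June 2012: 2012-06-18.
Next: July 2012 → 2012-07-18.
August 2012: 2012-08-18.
September 2012: 2012-09-18.
October 2012: 2012-10-18.

2012-10-18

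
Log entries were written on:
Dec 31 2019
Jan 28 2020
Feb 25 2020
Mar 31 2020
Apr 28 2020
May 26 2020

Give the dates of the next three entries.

Jun 30 2020, Jul 28 2020, Aug 25 2020

All Tuesdays; the gaps (28, 28, 35, 28, 28) vary with month length.
This is the last Tuesday of each month.
June 2020 ends with Tuesday Jun 30 2020.
Last Tuesday of July 2020: Jul 28 2020.
Last Tuesday of August 2020: Aug 25 2020.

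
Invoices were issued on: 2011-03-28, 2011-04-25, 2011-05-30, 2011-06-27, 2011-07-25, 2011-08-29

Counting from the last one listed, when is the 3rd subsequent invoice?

These are Mondays with 28, 35, 28, 28, 35-day gaps.
Each is the final Monday of its month — 2011-05-30 is past the 28th, so '4th Monday' doesn't fit.
September 2011 ends with Monday 2011-09-26.
Last Monday of October 2011: 2011-10-31.
Last Monday of November 2011: 2011-11-28.

2011-11-28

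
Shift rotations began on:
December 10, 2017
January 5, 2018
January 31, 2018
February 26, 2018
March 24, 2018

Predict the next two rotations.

Every event comes 26 days after the last (26, 26, 26, 26).
March 24, 2018 + 26 days = April 19, 2018.
April 19, 2018 + 26 days = May 15, 2018.

April 19, 2018; May 15, 2018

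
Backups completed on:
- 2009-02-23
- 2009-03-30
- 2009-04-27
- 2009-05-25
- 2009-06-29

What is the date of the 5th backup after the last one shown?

2009-11-30

Every date is a Monday; gaps 35, 28, 28, 35 days.
Each is the last Monday of its month (at least one falls on the 29th or later, ruling out '4th Monday').
July 2009 ends with Monday 2009-07-27.
August 2009 ends with Monday 2009-08-31.
September 2009 ends with Monday 2009-09-28.
October 2009 ends with Monday 2009-10-26.
November 2009 ends with Monday 2009-11-30.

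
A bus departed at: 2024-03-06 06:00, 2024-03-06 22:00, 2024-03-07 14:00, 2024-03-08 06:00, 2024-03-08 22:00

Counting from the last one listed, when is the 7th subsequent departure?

2024-03-13 14:00

Spacing: 16, 16, 16, 16 h — constant 16 h.
2024-03-08 22:00 + 16 h = 2024-03-09 14:00.
2024-03-09 14:00 + 16 h = 2024-03-10 06:00.
2024-03-10 06:00 + 16 h = 2024-03-10 22:00.
2024-03-10 22:00 + 16 h = 2024-03-11 14:00.
2024-03-11 14:00 + 16 h = 2024-03-12 06:00.
2024-03-12 06:00 + 16 h = 2024-03-12 22:00.
2024-03-12 22:00 + 16 h = 2024-03-13 14:00.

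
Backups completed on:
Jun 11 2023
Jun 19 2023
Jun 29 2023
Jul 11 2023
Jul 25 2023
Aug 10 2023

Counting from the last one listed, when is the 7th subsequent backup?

Jan 25 2024

Gaps: 8, 10, 12, 14, 16 days — each gap is 2 larger than the previous one.
Next gap: 18 days. Aug 10 2023 + 18 days = Aug 28 2023.
Next gap: 20 days. Aug 28 2023 + 20 days = Sep 17 2023.
Next gap: 22 days. Sep 17 2023 + 22 days = Oct 9 2023.
Next gap: 24 days. Oct 9 2023 + 24 days = Nov 2 2023.
Next gap: 26 days. Nov 2 2023 + 26 days = Nov 28 2023.
Next gap: 28 days. Nov 28 2023 + 28 days = Dec 26 2023.
Next gap: 30 days. Dec 26 2023 + 30 days = Jan 25 2024.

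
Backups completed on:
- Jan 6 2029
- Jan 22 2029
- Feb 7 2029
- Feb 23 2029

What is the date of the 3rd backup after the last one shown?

The spacing is 16, 16, 16 days — always 16 days.
Feb 23 2029 + 16 days = Mar 11 2029.
Mar 11 2029 + 16 days = Mar 27 2029.
Mar 27 2029 + 16 days = Apr 12 2029.

Apr 12 2029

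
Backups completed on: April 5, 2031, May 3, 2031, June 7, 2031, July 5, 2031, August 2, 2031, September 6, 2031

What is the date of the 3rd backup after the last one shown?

December 6, 2031

Gaps: 28, 35, 28, 28, 35 days — a mix of 28 and 35. Every date is a Saturday.
Each is the 1st Saturday of its month.
October 2031 — 1st Saturday is October 4, 2031.
1st Saturday of November 2031: November 1, 2031.
December 2031 — 1st Saturday is December 6, 2031.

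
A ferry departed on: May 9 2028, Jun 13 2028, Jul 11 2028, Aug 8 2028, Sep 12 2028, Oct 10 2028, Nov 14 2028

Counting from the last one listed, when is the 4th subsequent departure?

Mar 13 2029

All dates are Tuesdays, 35, 28, 28, 35, 28, 35 days apart.
Specifically, the 2nd Tuesday of each month.
December 2028 — 2nd Tuesday is Dec 12 2028.
January 2029 — 2nd Tuesday is Jan 9 2029.
2nd Tuesday of February 2029: Feb 13 2029.
March 2029 — 2nd Tuesday is Mar 13 2029.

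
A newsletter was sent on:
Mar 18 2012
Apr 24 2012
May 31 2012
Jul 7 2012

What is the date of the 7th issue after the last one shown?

Mar 23 2013

The spacing is 37, 37, 37 days — always 37 days.
Jul 7 2012 + 37 days = Aug 13 2012.
Aug 13 2012 + 37 days = Sep 19 2012.
Sep 19 2012 + 37 days = Oct 26 2012.
Oct 26 2012 + 37 days = Dec 2 2012.
Dec 2 2012 + 37 days = Jan 8 2013.
Jan 8 2013 + 37 days = Feb 14 2013.
Feb 14 2013 + 37 days = Mar 23 2013.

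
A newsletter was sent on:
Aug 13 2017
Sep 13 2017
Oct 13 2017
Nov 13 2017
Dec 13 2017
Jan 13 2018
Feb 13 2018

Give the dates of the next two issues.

Gaps: 31, 30, 31, 30, 31, 31 days — not constant. Every event is on the 13th of the month.
Pattern: the 13th of each month.
Next: March 2018 → Mar 13 2018.
Next: April 2018 → Apr 13 2018.

Mar 13 2018, Apr 13 2018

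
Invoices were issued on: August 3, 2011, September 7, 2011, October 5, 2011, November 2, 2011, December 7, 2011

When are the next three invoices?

January 4, 2012; February 1, 2012; March 7, 2012

Gaps: 35, 28, 28, 35 days — a mix of 28 and 35. Every date is a Wednesday.
Each is the 1st Wednesday of its month.
January 2012 — 1st Wednesday is January 4, 2012.
February 2012 — 1st Wednesday is February 1, 2012.
1st Wednesday of March 2012: March 7, 2012.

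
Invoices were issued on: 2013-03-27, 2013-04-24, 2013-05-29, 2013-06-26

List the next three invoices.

Every date is a Wednesday; gaps 28, 35, 28 days.
Each is the last Wednesday of its month (at least one falls on the 29th or later, ruling out '4th Wednesday').
July 2013 ends with Wednesday 2013-07-31.
August 2013 ends with Wednesday 2013-08-28.
September 2013 ends with Wednesday 2013-09-25.

2013-07-31, 2013-08-28, 2013-09-25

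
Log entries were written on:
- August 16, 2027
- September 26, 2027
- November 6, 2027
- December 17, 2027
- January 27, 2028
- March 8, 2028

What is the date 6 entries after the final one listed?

The spacing is 41, 41, 41, 41, 41 days — always 41 days.
March 8, 2028 + 41 days = April 18, 2028.
April 18, 2028 + 41 days = May 29, 2028.
May 29, 2028 + 41 days = July 9, 2028.
July 9, 2028 + 41 days = August 19, 2028.
August 19, 2028 + 41 days = September 29, 2028.
September 29, 2028 + 41 days = November 9, 2028.

November 9, 2028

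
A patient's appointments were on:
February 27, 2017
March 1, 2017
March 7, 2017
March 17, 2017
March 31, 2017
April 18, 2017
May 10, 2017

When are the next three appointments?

The spacing grows by 4 each time: 2, 6, 10, 14, 18, 22 days.
Next gap: 26 days. May 10, 2017 + 26 days = June 5, 2017.
Next gap: 30 days. June 5, 2017 + 30 days = July 5, 2017.
Next gap: 34 days. July 5, 2017 + 34 days = August 8, 2017.

June 5, 2017; July 5, 2017; August 8, 2017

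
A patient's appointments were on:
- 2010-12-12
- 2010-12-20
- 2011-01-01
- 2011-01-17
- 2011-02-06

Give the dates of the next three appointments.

The spacing grows by 4 each time: 8, 12, 16, 20 days.
Next gap: 24 days. 2011-02-06 + 24 days = 2011-03-02.
Next gap: 28 days. 2011-03-02 + 28 days = 2011-03-30.
Next gap: 32 days. 2011-03-30 + 32 days = 2011-05-01.

2011-03-02, 2011-03-30, 2011-05-01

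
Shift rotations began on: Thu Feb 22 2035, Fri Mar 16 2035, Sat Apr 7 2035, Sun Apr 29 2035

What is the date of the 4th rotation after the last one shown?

The spacing is 22, 22, 22 days — always 22 days.
Sun Apr 29 2035 + 22 days = Mon May 21 2035.
Mon May 21 2035 + 22 days = Tue Jun 12 2035.
Tue Jun 12 2035 + 22 days = Wed Jul 4 2035.
Wed Jul 4 2035 + 22 days = Thu Jul 26 2035.

Thu Jul 26 2035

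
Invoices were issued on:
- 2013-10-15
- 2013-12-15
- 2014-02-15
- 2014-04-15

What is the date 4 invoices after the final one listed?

2014-12-15

Gaps: 61, 62, 59 days — not constant. Every event is on the 15th of the month.
Pattern: the 15th of every 2 months.
Next: June 2014 → 2014-06-15.
Next: August 2014 → 2014-08-15.
October 2014: 2014-10-15.
December 2014: 2014-12-15.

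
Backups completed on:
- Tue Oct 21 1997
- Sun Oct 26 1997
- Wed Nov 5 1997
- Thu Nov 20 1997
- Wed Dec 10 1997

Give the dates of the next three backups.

Intervals are 5, 10, 15, 20 days — an arithmetic progression with common difference 5.
Next gap: 25 days. Wed Dec 10 1997 + 25 days = Sun Jan 4 1998.
Next gap: 30 days. Sun Jan 4 1998 + 30 days = Tue Feb 3 1998.
Next gap: 35 days. Tue Feb 3 1998 + 35 days = Tue Mar 10 1998.

Sun Jan 4 1998, Tue Feb 3 1998, Tue Mar 10 1998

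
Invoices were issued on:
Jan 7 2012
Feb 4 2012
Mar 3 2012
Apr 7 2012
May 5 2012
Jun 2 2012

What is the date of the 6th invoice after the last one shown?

Gaps: 28, 28, 35, 28, 28 days — a mix of 28 and 35. Every date is a Saturday.
Each is the 1st Saturday of its month.
1st Saturday of July 2012: Jul 7 2012.
August 2012 — 1st Saturday is Aug 4 2012.
September 2012 — 1st Saturday is Sep 1 2012.
1st Saturday of October 2012: Oct 6 2012.
November 2012 — 1st Saturday is Nov 3 2012.
December 2012 — 1st Saturday is Dec 1 2012.

Dec 1 2012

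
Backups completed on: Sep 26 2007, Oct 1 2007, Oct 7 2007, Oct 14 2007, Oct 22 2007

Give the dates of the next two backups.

Oct 31 2007, Nov 10 2007

Intervals are 5, 6, 7, 8 days — an arithmetic progression with common difference 1.
Next gap: 9 days. Oct 22 2007 + 9 days = Oct 31 2007.
Next gap: 10 days. Oct 31 2007 + 10 days = Nov 10 2007.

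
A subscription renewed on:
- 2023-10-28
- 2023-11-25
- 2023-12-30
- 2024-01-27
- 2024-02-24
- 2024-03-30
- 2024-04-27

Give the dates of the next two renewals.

2024-05-25, 2024-06-29

Every date is a Saturday; gaps 28, 35, 28, 28, 35, 28 days.
Each is the last Saturday of its month (at least one falls on the 29th or later, ruling out '4th Saturday').
May 2024 ends with Saturday 2024-05-25.
June 2024 ends with Saturday 2024-06-29.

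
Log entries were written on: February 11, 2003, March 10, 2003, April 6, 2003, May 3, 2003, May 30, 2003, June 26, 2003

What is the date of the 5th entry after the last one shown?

November 8, 2003

Every event comes 27 days after the last (27, 27, 27, 27, 27).
June 26, 2003 + 27 days = July 23, 2003.
July 23, 2003 + 27 days = August 19, 2003.
August 19, 2003 + 27 days = September 15, 2003.
September 15, 2003 + 27 days = October 12, 2003.
October 12, 2003 + 27 days = November 8, 2003.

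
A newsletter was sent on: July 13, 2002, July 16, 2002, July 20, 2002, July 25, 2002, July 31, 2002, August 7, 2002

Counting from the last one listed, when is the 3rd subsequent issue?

The spacing grows by 1 each time: 3, 4, 5, 6, 7 days.
Next gap: 8 days. August 7, 2002 + 8 days = August 15, 2002.
Next gap: 9 days. August 15, 2002 + 9 days = August 24, 2002.
Next gap: 10 days. August 24, 2002 + 10 days = September 3, 2002.

September 3, 2002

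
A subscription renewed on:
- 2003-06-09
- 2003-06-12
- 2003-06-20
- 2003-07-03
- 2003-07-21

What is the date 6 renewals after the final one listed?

Intervals are 3, 8, 13, 18 days — an arithmetic progression with common difference 5.
Next gap: 23 days. 2003-07-21 + 23 days = 2003-08-13.
Next gap: 28 days. 2003-08-13 + 28 days = 2003-09-10.
Next gap: 33 days. 2003-09-10 + 33 days = 2003-10-13.
Next gap: 38 days. 2003-10-13 + 38 days = 2003-11-20.
Next gap: 43 days. 2003-11-20 + 43 days = 2004-01-02.
Next gap: 48 days. 2004-01-02 + 48 days = 2004-02-19.

2004-02-19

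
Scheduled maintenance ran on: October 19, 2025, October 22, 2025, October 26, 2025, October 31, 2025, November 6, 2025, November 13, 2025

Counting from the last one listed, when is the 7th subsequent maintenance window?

Gaps: 3, 4, 5, 6, 7 days — each gap is 1 larger than the previous one.
Next gap: 8 days. November 13, 2025 + 8 days = November 21, 2025.
Next gap: 9 days. November 21, 2025 + 9 days = November 30, 2025.
Next gap: 10 days. November 30, 2025 + 10 days = December 10, 2025.
Next gap: 11 days. December 10, 2025 + 11 days = December 21, 2025.
Next gap: 12 days. December 21, 2025 + 12 days = January 2, 2026.
Next gap: 13 days. January 2, 2026 + 13 days = January 15, 2026.
Next gap: 14 days. January 15, 2026 + 14 days = January 29, 2026.

January 29, 2026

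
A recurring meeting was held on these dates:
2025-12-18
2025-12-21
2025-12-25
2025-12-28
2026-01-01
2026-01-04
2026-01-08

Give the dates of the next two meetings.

2026-01-11, 2026-01-15

Every event lands on a Thursday or Sunday (gaps cycle 3, 4, 3, 4, 3, 4).
So the schedule is: every Thursday and Sunday.
The following Sunday is 2026-01-11.
Next Thursday: 2026-01-15.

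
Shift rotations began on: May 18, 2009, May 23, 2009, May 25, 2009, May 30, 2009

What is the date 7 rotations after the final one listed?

The gap pattern 5, 2, 5 repeats every 2 events.
These are the Mondays and Saturdays of each week.
Next Monday: June 1, 2009.
The following Saturday is June 6, 2009.
Next Monday: June 8, 2009.
Next Saturday: June 13, 2009.
Next Monday: June 15, 2009.
Next Saturday: June 20, 2009.
Next Monday: June 22, 2009.

June 22, 2009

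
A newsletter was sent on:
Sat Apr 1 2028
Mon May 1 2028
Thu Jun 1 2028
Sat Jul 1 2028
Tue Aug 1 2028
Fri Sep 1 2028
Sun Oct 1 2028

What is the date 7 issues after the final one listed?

Tue May 1 2029

The day-of-month is always 1 (30, 31, 30, 31, 31, 30 days between events).
So this recurs on the 1st of each month.
November 2028: Wed Nov 1 2028.
December 2028: Fri Dec 1 2028.
Next: January 2029 → Mon Jan 1 2029.
Next: February 2029 → Thu Feb 1 2029.
Next: March 2029 → Thu Mar 1 2029.
Next: April 2029 → Sun Apr 1 2029.
Next: May 2029 → Tue May 1 2029.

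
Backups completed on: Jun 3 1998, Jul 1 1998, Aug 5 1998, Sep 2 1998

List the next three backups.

Gaps: 28, 35, 28 days — a mix of 28 and 35. Every date is a Wednesday.
Each is the 1st Wednesday of its month.
October 1998 — 1st Wednesday is Oct 7 1998.
November 1998 — 1st Wednesday is Nov 4 1998.
1st Wednesday of December 1998: Dec 2 1998.

Oct 7 1998, Nov 4 1998, Dec 2 1998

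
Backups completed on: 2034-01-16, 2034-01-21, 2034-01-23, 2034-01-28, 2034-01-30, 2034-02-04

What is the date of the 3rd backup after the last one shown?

The gap pattern 5, 2, 5, 2, 5 repeats every 2 events.
These are the Mondays and Saturdays of each week.
Next Monday: 2034-02-06.
Next Saturday: 2034-02-11.
Next Monday: 2034-02-13.

2034-02-13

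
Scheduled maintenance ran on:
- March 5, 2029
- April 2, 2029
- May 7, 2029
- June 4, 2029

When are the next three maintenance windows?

Gaps: 28, 35, 28 days — a mix of 28 and 35. Every date is a Monday.
Each is the 1st Monday of its month.
1st Monday of July 2029: July 2, 2029.
1st Monday of August 2029: August 6, 2029.
1st Monday of September 2029: September 3, 2029.

July 2, 2029; August 6, 2029; September 3, 2029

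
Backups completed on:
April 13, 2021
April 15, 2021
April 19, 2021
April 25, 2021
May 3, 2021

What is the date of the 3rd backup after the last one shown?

Gaps: 2, 4, 6, 8 days — each gap is 2 larger than the previous one.
Next gap: 10 days. May 3, 2021 + 10 days = May 13, 2021.
Next gap: 12 days. May 13, 2021 + 12 days = May 25, 2021.
Next gap: 14 days. May 25, 2021 + 14 days = June 8, 2021.

June 8, 2021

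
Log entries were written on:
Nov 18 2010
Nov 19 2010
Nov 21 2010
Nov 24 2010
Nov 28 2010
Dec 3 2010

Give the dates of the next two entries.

Intervals are 1, 2, 3, 4, 5 days — an arithmetic progression with common difference 1.
Next gap: 6 days. Dec 3 2010 + 6 days = Dec 9 2010.
Next gap: 7 days. Dec 9 2010 + 7 days = Dec 16 2010.

Dec 9 2010, Dec 16 2010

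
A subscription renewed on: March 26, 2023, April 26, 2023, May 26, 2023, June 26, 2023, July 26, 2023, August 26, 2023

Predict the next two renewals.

Gaps: 31, 30, 31, 30, 31 days — not constant. Every event is on the 26th of the month.
Pattern: the 26th of each month.
Next: September 2023 → September 26, 2023.
October 2023: October 26, 2023.

September 26, 2023; October 26, 2023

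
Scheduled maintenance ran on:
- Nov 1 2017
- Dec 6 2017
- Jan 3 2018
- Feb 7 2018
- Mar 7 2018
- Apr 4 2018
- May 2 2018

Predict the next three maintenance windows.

All dates are Wednesdays, 35, 28, 35, 28, 28, 28 days apart.
Specifically, the 1st Wednesday of each month.
June 2018 — 1st Wednesday is Jun 6 2018.
July 2018 — 1st Wednesday is Jul 4 2018.
August 2018 — 1st Wednesday is Aug 1 2018.

Jun 6 2018, Jul 4 2018, Aug 1 2018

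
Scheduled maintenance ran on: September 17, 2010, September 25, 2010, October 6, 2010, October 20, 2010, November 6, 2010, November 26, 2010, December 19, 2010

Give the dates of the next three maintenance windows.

The spacing grows by 3 each time: 8, 11, 14, 17, 20, 23 days.
Next gap: 26 days. December 19, 2010 + 26 days = January 14, 2011.
Next gap: 29 days. January 14, 2011 + 29 days = February 12, 2011.
Next gap: 32 days. February 12, 2011 + 32 days = March 16, 2011.

January 14, 2011; February 12, 2011; March 16, 2011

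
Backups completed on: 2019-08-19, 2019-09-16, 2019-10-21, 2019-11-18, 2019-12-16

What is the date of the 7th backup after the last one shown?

2020-07-20

Gaps: 28, 35, 28, 28 days — a mix of 28 and 35. Every date is a Monday.
Each is the 3rd Monday of its month.
3rd Monday of January 2020: 2020-01-20.
February 2020 — 3rd Monday is 2020-02-17.
March 2020 — 3rd Monday is 2020-03-16.
3rd Monday of April 2020: 2020-04-20.
May 2020 — 3rd Monday is 2020-05-18.
3rd Monday of June 2020: 2020-06-15.
July 2020 — 3rd Monday is 2020-07-20.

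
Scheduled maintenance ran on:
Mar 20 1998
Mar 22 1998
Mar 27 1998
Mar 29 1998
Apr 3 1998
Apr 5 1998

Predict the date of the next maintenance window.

Every event lands on a Friday or Sunday (gaps cycle 2, 5, 2, 5, 2).
So the schedule is: every Friday and Sunday.
Next Friday: Apr 10 1998.

Apr 10 1998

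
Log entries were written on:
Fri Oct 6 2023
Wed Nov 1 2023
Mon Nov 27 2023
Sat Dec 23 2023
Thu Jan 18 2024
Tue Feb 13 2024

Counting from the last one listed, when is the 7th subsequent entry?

Tue Aug 13 2024

Every event comes 26 days after the last (26, 26, 26, 26, 26).
Tue Feb 13 2024 + 26 days = Sun Mar 10 2024.
Sun Mar 10 2024 + 26 days = Fri Apr 5 2024.
Fri Apr 5 2024 + 26 days = Wed May 1 2024.
Wed May 1 2024 + 26 days = Mon May 27 2024.
Mon May 27 2024 + 26 days = Sat Jun 22 2024.
Sat Jun 22 2024 + 26 days = Thu Jul 18 2024.
Thu Jul 18 2024 + 26 days = Tue Aug 13 2024.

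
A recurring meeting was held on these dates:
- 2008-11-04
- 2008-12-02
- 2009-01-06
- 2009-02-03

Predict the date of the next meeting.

All dates are Tuesdays, 28, 35, 28 days apart.
Specifically, the 1st Tuesday of each month.
March 2009 — 1st Tuesday is 2009-03-03.

2009-03-03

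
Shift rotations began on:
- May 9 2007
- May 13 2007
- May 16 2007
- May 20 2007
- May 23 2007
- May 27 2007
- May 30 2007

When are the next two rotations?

The gap pattern 4, 3, 4, 3, 4, 3 repeats every 2 events.
These are the Wednesdays and Sundays of each week.
Next Sunday: Jun 3 2007.
Next Wednesday: Jun 6 2007.

Jun 3 2007, Jun 6 2007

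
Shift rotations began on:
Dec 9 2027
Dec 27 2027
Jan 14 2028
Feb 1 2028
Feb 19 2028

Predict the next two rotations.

Every event comes 18 days after the last (18, 18, 18, 18).
Feb 19 2028 + 18 days = Mar 8 2028.
Mar 8 2028 + 18 days = Mar 26 2028.

Mar 8 2028, Mar 26 2028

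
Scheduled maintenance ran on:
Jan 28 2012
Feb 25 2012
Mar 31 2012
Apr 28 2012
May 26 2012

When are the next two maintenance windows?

Jun 30 2012, Jul 28 2012

All Saturdays; the gaps (28, 35, 28, 28) vary with month length.
This is the last Saturday of each month.
June 2012 ends with Saturday Jun 30 2012.
Last Saturday of July 2012: Jul 28 2012.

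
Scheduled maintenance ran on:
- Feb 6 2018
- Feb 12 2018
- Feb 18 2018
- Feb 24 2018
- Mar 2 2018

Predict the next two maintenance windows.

Mar 8 2018, Mar 14 2018

Gaps between consecutive events: 6, 6, 6, 6 days — a constant 6-day interval.
Mar 2 2018 + 6 days = Mar 8 2018.
Mar 8 2018 + 6 days = Mar 14 2018.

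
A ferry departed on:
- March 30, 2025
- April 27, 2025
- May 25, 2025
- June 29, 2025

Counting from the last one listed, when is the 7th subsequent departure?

January 25, 2026

Every date is a Sunday; gaps 28, 28, 35 days.
Each is the last Sunday of its month (at least one falls on the 29th or later, ruling out '4th Sunday').
Last Sunday of July 2025: July 27, 2025.
August 2025 ends with Sunday August 31, 2025.
Last Sunday of September 2025: September 28, 2025.
Last Sunday of October 2025: October 26, 2025.
November 2025 ends with Sunday November 30, 2025.
December 2025 ends with Sunday December 28, 2025.
Last Sunday of January 2026: January 25, 2026.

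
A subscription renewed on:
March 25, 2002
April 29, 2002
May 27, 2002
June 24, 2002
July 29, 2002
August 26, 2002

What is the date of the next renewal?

These are Mondays with 35, 28, 28, 35, 28-day gaps.
Each is the final Monday of its month — April 29, 2002 is past the 28th, so '4th Monday' doesn't fit.
Last Monday of September 2002: September 30, 2002.

September 30, 2002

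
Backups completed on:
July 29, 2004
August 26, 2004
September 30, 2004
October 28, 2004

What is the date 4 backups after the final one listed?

February 24, 2005

All Thursdays; the gaps (28, 35, 28) vary with month length.
This is the last Thursday of each month.
November 2004 ends with Thursday November 25, 2004.
December 2004 ends with Thursday December 30, 2004.
Last Thursday of January 2005: January 27, 2005.
February 2005 ends with Thursday February 24, 2005.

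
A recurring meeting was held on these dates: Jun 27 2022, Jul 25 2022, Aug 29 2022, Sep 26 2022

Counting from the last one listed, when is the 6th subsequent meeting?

All Mondays; the gaps (28, 35, 28) vary with month length.
This is the last Monday of each month.
Last Monday of October 2022: Oct 31 2022.
November 2022 ends with Monday Nov 28 2022.
December 2022 ends with Monday Dec 26 2022.
Last Monday of January 2023: Jan 30 2023.
February 2023 ends with Monday Feb 27 2023.
Last Monday of March 2023: Mar 27 2023.

Mar 27 2023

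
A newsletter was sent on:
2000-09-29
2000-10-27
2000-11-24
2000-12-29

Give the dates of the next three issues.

2001-01-26, 2001-02-23, 2001-03-30

These are Fridays with 28, 28, 35-day gaps.
Each is the final Friday of its month — 2000-09-29 is past the 28th, so '4th Friday' doesn't fit.
January 2001 ends with Friday 2001-01-26.
Last Friday of February 2001: 2001-02-23.
March 2001 ends with Friday 2001-03-30.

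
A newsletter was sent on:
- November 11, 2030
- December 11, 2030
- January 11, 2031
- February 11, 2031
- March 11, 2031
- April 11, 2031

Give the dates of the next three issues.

The day-of-month is always 11 (30, 31, 31, 28, 31 days between events).
So this recurs on the 11th of each month.
Next: May 2031 → May 11, 2031.
Next: June 2031 → June 11, 2031.
Next: July 2031 → July 11, 2031.

May 11, 2031; June 11, 2031; July 11, 2031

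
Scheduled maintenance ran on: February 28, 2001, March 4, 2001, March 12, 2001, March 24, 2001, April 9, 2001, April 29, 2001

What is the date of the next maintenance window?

The spacing grows by 4 each time: 4, 8, 12, 16, 20 days.
Next gap: 24 days. April 29, 2001 + 24 days = May 23, 2001.

May 23, 2001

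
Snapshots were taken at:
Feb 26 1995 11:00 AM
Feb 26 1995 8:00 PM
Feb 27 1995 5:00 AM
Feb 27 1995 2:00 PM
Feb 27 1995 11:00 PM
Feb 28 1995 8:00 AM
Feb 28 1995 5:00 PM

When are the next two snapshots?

Spacing: 9, 9, 9, 9, 9, 9 h — constant 9 h.
Feb 28 1995 5:00 PM + 9 h = Mar 1 1995 2:00 AM.
Mar 1 1995 2:00 AM + 9 h = Mar 1 1995 11:00 AM.

Mar 1 1995 2:00 AM, Mar 1 1995 11:00 AM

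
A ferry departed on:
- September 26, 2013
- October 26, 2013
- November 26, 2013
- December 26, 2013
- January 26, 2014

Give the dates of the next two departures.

February 26, 2014; March 26, 2014

The day-of-month is always 26 (30, 31, 30, 31 days between events).
So this recurs on the 26th of each month.
February 2014: February 26, 2014.
March 2014: March 26, 2014.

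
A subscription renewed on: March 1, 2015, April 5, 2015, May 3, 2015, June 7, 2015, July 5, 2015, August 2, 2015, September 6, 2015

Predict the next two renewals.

All dates are Sundays, 35, 28, 35, 28, 28, 35 days apart.
Specifically, the 1st Sunday of each month.
1st Sunday of October 2015: October 4, 2015.
1st Sunday of November 2015: November 1, 2015.

October 4, 2015; November 1, 2015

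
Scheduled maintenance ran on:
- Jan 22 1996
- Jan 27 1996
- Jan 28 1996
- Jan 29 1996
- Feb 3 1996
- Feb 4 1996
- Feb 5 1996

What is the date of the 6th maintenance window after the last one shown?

Feb 19 1996

The gap pattern 5, 1, 1, 5, 1, 1 repeats every 3 events.
These are the Mondays, Saturdays and Sundays of each week.
The following Saturday is Feb 10 1996.
The following Sunday is Feb 11 1996.
Next Monday: Feb 12 1996.
Next Saturday: Feb 17 1996.
Next Sunday: Feb 18 1996.
The following Monday is Feb 19 1996.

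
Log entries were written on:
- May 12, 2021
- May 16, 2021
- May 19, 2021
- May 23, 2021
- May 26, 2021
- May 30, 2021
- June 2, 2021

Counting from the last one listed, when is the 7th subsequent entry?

Gaps: 4, 3, 4, 3, 4, 3 days — not constant, but cyclic with period 2.
The events fall on every Wednesday and Sunday.
The following Sunday is June 6, 2021.
Next Wednesday: June 9, 2021.
The following Sunday is June 13, 2021.
The following Wednesday is June 16, 2021.
The following Sunday is June 20, 2021.
The following Wednesday is June 23, 2021.
Next Sunday: June 27, 2021.

June 27, 2021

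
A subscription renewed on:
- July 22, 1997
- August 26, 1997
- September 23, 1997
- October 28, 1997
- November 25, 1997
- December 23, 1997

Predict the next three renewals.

Gaps: 35, 28, 35, 28, 28 days — a mix of 28 and 35. Every date is a Tuesday.
Each is the 4th Tuesday of its month.
4th Tuesday of January 1998: January 27, 1998.
4th Tuesday of February 1998: February 24, 1998.
4th Tuesday of March 1998: March 24, 1998.

January 27, 1998; February 24, 1998; March 24, 1998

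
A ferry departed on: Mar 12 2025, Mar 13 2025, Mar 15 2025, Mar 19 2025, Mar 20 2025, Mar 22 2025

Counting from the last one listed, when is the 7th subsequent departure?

Gaps: 1, 2, 4, 1, 2 days — not constant, but cyclic with period 3.
The events fall on every Wednesday, Thursday and Saturday.
The following Wednesday is Mar 26 2025.
Next Thursday: Mar 27 2025.
Next Saturday: Mar 29 2025.
The following Wednesday is Apr 2 2025.
The following Thursday is Apr 3 2025.
The following Saturday is Apr 5 2025.
Next Wednesday: Apr 9 2025.

Apr 9 2025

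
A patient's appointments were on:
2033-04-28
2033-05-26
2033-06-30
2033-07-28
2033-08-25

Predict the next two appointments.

All Thursdays; the gaps (28, 35, 28, 28) vary with month length.
This is the last Thursday of each month.
September 2033 ends with Thursday 2033-09-29.
October 2033 ends with Thursday 2033-10-27.

2033-09-29, 2033-10-27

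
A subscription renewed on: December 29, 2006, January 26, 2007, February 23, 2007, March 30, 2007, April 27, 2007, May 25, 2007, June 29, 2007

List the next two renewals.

July 27, 2007; August 31, 2007

All Fridays; the gaps (28, 28, 35, 28, 28, 35) vary with month length.
This is the last Friday of each month.
Last Friday of July 2007: July 27, 2007.
August 2007 ends with Friday August 31, 2007.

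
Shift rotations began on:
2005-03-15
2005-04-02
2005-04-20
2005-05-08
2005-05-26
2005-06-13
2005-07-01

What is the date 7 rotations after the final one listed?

2005-11-04

Every event comes 18 days after the last (18, 18, 18, 18, 18, 18).
2005-07-01 + 18 days = 2005-07-19.
2005-07-19 + 18 days = 2005-08-06.
2005-08-06 + 18 days = 2005-08-24.
2005-08-24 + 18 days = 2005-09-11.
2005-09-11 + 18 days = 2005-09-29.
2005-09-29 + 18 days = 2005-10-17.
2005-10-17 + 18 days = 2005-11-04.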